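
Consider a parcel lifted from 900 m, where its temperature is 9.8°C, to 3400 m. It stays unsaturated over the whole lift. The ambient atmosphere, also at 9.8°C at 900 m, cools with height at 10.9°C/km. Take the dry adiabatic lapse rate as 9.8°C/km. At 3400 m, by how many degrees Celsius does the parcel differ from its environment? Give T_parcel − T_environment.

+2.75°C (parcel warmer than environment)

Parcel:
  From 900 m to 3400 m (dry): cools by 9.8 × 2.5 = 24.5°C, giving -14.7°C.
Environment:
  From 900 m to 3400 m (environment): cools by 10.9 × 2.5 = 27.25°C, giving -17.45°C.
T_parcel − T_env = -14.7 − (-17.45) = +2.75°C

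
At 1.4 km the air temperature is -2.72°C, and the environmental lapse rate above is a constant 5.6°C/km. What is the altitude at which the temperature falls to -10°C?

Height above start = (-2.72 − (-10)) / 5.6 = 1.3 km
Altitude = 1400 m + 1300 m = 2700 m

2.7 km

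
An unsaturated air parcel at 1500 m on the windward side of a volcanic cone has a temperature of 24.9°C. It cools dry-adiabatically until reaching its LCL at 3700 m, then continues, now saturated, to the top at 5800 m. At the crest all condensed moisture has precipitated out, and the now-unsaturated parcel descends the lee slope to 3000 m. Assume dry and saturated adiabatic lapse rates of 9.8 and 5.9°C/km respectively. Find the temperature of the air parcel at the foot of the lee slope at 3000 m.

1500–3700 m, dry: Δz = 2.2 km ⇒ ΔT = -21.56°C; T = 3.34°C
3700–5800 m, saturated: Δz = 2.1 km ⇒ ΔT = -12.39°C; T = -9.05°C
5800–3000 m, dry descent: Δz = 2.8 km ⇒ ΔT = +27.44°C; T = 18.39°C

18.39°C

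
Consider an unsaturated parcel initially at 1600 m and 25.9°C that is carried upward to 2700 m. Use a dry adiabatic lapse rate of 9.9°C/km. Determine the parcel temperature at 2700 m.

1600 → 2700 m (dry adiabatic, 9.9°C/km): ΔT = -9.9 × 1.1 = -10.89°C → T = 15.01°C

15.01°C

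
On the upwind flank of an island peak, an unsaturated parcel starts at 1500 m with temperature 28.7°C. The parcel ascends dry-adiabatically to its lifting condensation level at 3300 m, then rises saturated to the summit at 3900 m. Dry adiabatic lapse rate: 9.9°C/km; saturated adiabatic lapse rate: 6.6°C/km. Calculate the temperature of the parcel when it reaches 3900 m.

6.92°C

1500–3300 m, dry: Δz = 1.8 km ⇒ ΔT = -17.82°C; T = 10.88°C
3300–3900 m, saturated: Δz = 0.6 km ⇒ ΔT = -3.96°C; T = 6.92°C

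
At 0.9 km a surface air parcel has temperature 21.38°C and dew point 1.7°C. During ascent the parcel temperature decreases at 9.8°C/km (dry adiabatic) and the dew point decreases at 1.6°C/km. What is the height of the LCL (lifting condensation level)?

3.3 km

T and T_d converge at 9.8 − 1.6 = 8.2°C per km
Height above start = (21.38 − 1.7) / 8.2 = 2.4 km
LCL altitude = 900 m + 2400 m = 3300 m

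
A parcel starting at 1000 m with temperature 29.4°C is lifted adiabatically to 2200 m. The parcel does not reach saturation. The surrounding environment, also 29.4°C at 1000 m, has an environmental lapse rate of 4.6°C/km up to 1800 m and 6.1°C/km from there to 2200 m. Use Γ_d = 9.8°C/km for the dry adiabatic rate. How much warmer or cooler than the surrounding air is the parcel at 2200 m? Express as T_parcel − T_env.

Parcel:
  Dry to 2200 m: -9.8 × 1.2 km = -11.76°C, so T = 17.64°C.
Environment:
  Environment, lower layer to 1800 m: -4.6 × 0.8 km = -3.68°C, so T = 25.72°C.
  Environment, upper layer to 2200 m: -6.1 × 0.4 km = -2.44°C, so T = 23.28°C.
T_parcel − T_env = 17.64 − 23.28 = -5.64°C

-5.64°C (parcel cooler than environment)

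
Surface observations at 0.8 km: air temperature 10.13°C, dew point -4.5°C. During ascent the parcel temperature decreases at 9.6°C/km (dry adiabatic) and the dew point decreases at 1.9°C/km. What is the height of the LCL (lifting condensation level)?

T and T_d converge at 9.6 − 1.9 = 7.7°C per km
Height above start = (10.13 − (-4.5)) / 7.7 = 1.9 km
LCL altitude = 800 m + 1900 m = 2700 m

2.7 km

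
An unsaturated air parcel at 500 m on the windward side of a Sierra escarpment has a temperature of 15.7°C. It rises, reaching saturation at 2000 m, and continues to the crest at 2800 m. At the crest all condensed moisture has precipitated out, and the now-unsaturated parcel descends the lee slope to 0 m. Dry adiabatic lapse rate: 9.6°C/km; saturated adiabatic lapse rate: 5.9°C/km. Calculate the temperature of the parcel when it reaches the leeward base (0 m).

23.46°C

500 → 2000 m (dry, 9.6°C/km): ΔT = -9.6 × 1.5 = -14.4°C → T = 1.3°C
2000 → 2800 m (saturated, 5.9°C/km): ΔT = -5.9 × 0.8 = -4.72°C → T = -3.42°C
2800 → 0 m (dry descent, 9.6°C/km): ΔT = +9.6 × 2.8 = +26.88°C → T = 23.46°C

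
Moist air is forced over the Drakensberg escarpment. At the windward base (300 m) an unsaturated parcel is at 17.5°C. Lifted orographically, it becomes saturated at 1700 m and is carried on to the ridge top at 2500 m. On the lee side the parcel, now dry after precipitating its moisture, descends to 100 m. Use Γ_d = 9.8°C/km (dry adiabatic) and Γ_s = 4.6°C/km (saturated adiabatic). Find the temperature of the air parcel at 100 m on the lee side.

23.62°C

From 300 m to 1700 m (dry): cools by 9.8 × 1.4 = 13.72°C, giving 3.78°C.
From 1700 m to 2500 m (saturated): cools by 4.6 × 0.8 = 3.68°C, giving 0.1°C.
From 2500 m to 100 m (dry descent): warms by 9.8 × 2.4 = 23.52°C, giving 23.62°C.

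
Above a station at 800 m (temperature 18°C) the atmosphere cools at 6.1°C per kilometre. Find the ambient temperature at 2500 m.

7.63°C

800–2500 m, environmental: Δz = 1.7 km ⇒ ΔT = -10.37°C; T = 7.63°C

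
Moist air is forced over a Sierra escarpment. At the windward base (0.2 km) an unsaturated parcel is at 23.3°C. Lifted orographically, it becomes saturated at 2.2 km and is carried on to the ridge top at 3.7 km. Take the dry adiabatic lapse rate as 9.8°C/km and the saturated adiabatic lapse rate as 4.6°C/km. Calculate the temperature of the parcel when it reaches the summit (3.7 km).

-3.2°C

200–2200 m, dry: Δz = 2 km ⇒ ΔT = -19.6°C; T = 3.7°C
2200–3700 m, saturated: Δz = 1.5 km ⇒ ΔT = -6.9°C; T = -3.2°C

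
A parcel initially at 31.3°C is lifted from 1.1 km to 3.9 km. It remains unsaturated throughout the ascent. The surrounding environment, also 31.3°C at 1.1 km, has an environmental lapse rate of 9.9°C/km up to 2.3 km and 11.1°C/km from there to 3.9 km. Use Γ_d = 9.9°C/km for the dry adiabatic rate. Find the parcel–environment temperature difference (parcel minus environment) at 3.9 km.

+1.92°C (parcel warmer than environment)

Parcel:
  1100–3900 m, dry: Δz = 2.8 km ⇒ ΔT = -27.72°C; T = 3.58°C
Environment:
  1100–2300 m, environment, lower layer: Δz = 1.2 km ⇒ ΔT = -11.88°C; T = 19.42°C
  2300–3900 m, environment, upper layer: Δz = 1.6 km ⇒ ΔT = -17.76°C; T = 1.66°C
T_parcel − T_env = 3.58 − 1.66 = +1.92°C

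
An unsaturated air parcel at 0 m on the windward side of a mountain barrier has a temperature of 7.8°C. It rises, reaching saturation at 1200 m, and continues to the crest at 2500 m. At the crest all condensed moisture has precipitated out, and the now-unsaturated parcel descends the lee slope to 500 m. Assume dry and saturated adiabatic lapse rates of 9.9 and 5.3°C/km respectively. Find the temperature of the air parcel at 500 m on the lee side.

8.83°C

Dry to 1200 m: -9.9 × 1.2 km = -11.88°C, so T = -4.08°C.
Saturated to 2500 m: -5.3 × 1.3 km = -6.89°C, so T = -10.97°C.
Dry descent to 500 m: +9.9 × 2 km = +19.8°C, so T = 8.83°C.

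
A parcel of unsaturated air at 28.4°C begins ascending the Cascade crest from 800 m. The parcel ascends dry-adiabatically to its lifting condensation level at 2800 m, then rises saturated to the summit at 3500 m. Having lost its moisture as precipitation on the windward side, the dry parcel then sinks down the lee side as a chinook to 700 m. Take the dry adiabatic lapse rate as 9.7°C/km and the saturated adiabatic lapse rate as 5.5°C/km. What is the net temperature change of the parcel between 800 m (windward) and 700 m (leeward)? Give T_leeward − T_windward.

Dry to 2800 m: -9.7 × 2 km = -19.4°C, so T = 9°C.
Saturated to 3500 m: -5.5 × 0.7 km = -3.85°C, so T = 5.15°C.
Dry descent to 700 m: +9.7 × 2.8 km = +27.16°C, so T = 32.31°C.
Net change vs windward start: 32.31 − 28.4 = +3.91°C

+3.91°C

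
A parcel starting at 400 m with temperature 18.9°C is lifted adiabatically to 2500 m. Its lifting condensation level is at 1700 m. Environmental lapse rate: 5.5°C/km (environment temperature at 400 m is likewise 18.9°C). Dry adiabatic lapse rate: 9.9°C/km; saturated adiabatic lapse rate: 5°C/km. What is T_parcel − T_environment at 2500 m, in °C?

Parcel:
  400 → 1700 m (dry, 9.9°C/km): ΔT = -9.9 × 1.3 = -12.87°C → T = 6.03°C
  1700 → 2500 m (saturated, 5°C/km): ΔT = -5 × 0.8 = -4°C → T = 2.03°C
Environment:
  400 → 2500 m (environment, 5.5°C/km): ΔT = -5.5 × 2.1 = -11.55°C → T = 7.35°C
T_parcel − T_env = 2.03 − 7.35 = -5.32°C

-5.32°C (parcel cooler than environment)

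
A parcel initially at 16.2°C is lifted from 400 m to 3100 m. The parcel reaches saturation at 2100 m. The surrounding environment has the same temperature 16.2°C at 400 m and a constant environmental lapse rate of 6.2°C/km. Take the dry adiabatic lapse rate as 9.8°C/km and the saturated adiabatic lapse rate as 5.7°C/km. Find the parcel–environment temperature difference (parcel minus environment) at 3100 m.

-5.62°C (parcel cooler than environment)

Parcel:
  400 → 2100 m (dry, 9.8°C/km): ΔT = -9.8 × 1.7 = -16.66°C → T = -0.46°C
  2100 → 3100 m (saturated, 5.7°C/km): ΔT = -5.7 × 1 = -5.7°C → T = -6.16°C
Environment:
  400 → 3100 m (environment, 6.2°C/km): ΔT = -6.2 × 2.7 = -16.74°C → T = -0.54°C
T_parcel − T_env = -6.16 − (-0.54) = -5.62°C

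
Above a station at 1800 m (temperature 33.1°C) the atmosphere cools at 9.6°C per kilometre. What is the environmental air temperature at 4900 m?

1800 → 4900 m (environmental, 9.6°C/km): ΔT = -9.6 × 3.1 = -29.76°C → T = 3.34°C

3.34°C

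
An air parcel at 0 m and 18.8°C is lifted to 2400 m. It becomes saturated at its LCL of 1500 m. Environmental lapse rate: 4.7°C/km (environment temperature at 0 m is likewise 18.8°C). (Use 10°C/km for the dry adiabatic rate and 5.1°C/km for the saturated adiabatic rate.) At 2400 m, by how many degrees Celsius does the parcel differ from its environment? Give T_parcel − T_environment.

Parcel:
  0 → 1500 m (dry, 10°C/km): ΔT = -10 × 1.5 = -15°C → T = 3.8°C
  1500 → 2400 m (saturated, 5.1°C/km): ΔT = -5.1 × 0.9 = -4.59°C → T = -0.79°C
Environment:
  0 → 2400 m (environment, 4.7°C/km): ΔT = -4.7 × 2.4 = -11.28°C → T = 7.52°C
T_parcel − T_env = -0.79 − 7.52 = -8.31°C

-8.31°C (parcel cooler than environment)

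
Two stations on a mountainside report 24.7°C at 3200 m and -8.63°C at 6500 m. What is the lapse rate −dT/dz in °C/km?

Γ = −ΔT/Δz = (24.7 − (-8.63)) / (6500 − 3200) m
  = 33.33°C / 3.3 km = 10.1°C/km

10.1°C/km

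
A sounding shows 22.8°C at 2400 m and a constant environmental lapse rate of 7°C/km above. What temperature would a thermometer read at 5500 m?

2400–5500 m, environmental: Δz = 3.1 km ⇒ ΔT = -21.7°C; T = 1.1°C

1.1°C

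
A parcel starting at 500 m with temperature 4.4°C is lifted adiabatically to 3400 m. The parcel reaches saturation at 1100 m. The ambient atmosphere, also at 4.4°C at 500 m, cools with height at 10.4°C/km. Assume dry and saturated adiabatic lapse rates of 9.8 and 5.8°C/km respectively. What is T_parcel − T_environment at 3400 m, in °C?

+10.94°C (parcel warmer than environment)

Parcel:
  Dry to 1100 m: -9.8 × 0.6 km = -5.88°C, so T = -1.48°C.
  Saturated to 3400 m: -5.8 × 2.3 km = -13.34°C, so T = -14.82°C.
Environment:
  Environment to 3400 m: -10.4 × 2.9 km = -30.16°C, so T = -25.76°C.
T_parcel − T_env = -14.82 − (-25.76) = +10.94°C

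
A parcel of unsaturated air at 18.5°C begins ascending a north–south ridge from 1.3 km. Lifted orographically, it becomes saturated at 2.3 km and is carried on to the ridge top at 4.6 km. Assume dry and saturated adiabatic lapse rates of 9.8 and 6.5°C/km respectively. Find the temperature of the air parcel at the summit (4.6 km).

-6.25°C

1300–2300 m, dry: Δz = 1 km ⇒ ΔT = -9.8°C; T = 8.7°C
2300–4600 m, saturated: Δz = 2.3 km ⇒ ΔT = -14.95°C; T = -6.25°C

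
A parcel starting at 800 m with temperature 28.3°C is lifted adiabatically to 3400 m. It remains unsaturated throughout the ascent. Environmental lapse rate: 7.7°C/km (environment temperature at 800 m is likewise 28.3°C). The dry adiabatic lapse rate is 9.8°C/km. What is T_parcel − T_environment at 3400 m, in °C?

-5.46°C (parcel cooler than environment)

Parcel:
  800–3400 m, dry: Δz = 2.6 km ⇒ ΔT = -25.48°C; T = 2.82°C
Environment:
  800–3400 m, environment: Δz = 2.6 km ⇒ ΔT = -20.02°C; T = 8.28°C
T_parcel − T_env = 2.82 − 8.28 = -5.46°C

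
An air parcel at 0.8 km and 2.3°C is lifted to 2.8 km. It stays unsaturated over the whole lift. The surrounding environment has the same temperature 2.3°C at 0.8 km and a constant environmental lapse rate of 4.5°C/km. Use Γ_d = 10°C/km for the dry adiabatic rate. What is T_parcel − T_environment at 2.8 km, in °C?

Parcel:
  800 → 2800 m (dry, 10°C/km): ΔT = -10 × 2 = -20°C → T = -17.7°C
Environment:
  800 → 2800 m (environment, 4.5°C/km): ΔT = -4.5 × 2 = -9°C → T = -6.7°C
T_parcel − T_env = -17.7 − (-6.7) = -11°C

-11°C (parcel cooler than environment)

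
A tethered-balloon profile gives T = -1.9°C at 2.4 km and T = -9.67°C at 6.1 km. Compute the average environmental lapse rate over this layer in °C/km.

Γ = −ΔT/Δz = (-1.9 − (-9.67)) / (6100 − 2400) m
  = 7.77°C / 3.7 km = 2.1°C/km

2.1°C/km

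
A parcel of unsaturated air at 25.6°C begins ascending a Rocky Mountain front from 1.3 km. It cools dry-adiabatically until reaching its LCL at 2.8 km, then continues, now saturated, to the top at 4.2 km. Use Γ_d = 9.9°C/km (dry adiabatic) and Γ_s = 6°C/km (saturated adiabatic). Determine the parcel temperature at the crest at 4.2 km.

2.35°C

1300–2800 m, dry: Δz = 1.5 km ⇒ ΔT = -14.85°C; T = 10.75°C
2800–4200 m, saturated: Δz = 1.4 km ⇒ ΔT = -8.4°C; T = 2.35°C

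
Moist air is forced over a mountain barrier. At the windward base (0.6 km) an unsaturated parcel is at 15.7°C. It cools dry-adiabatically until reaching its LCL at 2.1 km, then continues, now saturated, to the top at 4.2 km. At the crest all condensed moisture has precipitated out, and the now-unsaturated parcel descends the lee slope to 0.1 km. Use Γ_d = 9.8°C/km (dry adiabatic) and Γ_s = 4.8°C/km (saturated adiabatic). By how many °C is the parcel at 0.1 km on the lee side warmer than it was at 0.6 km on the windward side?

600 → 2100 m (dry, 9.8°C/km): ΔT = -9.8 × 1.5 = -14.7°C → T = 1°C
2100 → 4200 m (saturated, 4.8°C/km): ΔT = -4.8 × 2.1 = -10.08°C → T = -9.08°C
4200 → 100 m (dry descent, 9.8°C/km): ΔT = +9.8 × 4.1 = +40.18°C → T = 31.1°C
Net change vs windward start: 31.1 − 15.7 = +15.4°C

+15.4°C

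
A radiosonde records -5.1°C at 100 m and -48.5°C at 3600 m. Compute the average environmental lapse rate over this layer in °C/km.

12.4°C/km

Γ = −ΔT/Δz = (-5.1 − (-48.5)) / (3600 − 100) m
  = 43.4°C / 3.5 km = 12.4°C/km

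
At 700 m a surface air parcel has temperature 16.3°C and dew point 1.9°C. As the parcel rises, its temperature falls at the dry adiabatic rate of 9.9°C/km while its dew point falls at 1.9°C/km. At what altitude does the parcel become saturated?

2500 m

T and T_d converge at 9.9 − 1.9 = 8°C per km
Height above start = (16.3 − 1.9) / 8 = 1.8 km
LCL altitude = 700 m + 1800 m = 2500 m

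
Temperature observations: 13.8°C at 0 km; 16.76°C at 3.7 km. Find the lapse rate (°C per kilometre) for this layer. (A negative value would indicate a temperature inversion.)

Γ = −ΔT/Δz = (13.8 − 16.76) / (3700 − 0) m
  = -2.96°C / 3.7 km = -0.8°C/km

-0.8°C/km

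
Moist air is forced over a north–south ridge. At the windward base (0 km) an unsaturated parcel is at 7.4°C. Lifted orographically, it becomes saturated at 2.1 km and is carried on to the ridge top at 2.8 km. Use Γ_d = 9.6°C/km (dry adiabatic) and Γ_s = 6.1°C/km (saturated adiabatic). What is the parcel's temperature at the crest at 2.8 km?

0–2100 m, dry: Δz = 2.1 km ⇒ ΔT = -20.16°C; T = -12.76°C
2100–2800 m, saturated: Δz = 0.7 km ⇒ ΔT = -4.27°C; T = -17.03°C

-17.03°C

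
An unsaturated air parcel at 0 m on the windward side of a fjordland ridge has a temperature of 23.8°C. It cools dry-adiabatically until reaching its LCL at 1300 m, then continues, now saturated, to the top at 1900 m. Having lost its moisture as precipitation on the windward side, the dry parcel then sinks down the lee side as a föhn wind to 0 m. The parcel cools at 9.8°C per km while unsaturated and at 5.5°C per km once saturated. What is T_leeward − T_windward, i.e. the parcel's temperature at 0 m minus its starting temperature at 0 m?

0 → 1300 m (dry, 9.8°C/km): ΔT = -9.8 × 1.3 = -12.74°C → T = 11.06°C
1300 → 1900 m (saturated, 5.5°C/km): ΔT = -5.5 × 0.6 = -3.3°C → T = 7.76°C
1900 → 0 m (dry descent, 9.8°C/km): ΔT = +9.8 × 1.9 = +18.62°C → T = 26.38°C
Net change vs windward start: 26.38 − 23.8 = +2.58°C

+2.58°C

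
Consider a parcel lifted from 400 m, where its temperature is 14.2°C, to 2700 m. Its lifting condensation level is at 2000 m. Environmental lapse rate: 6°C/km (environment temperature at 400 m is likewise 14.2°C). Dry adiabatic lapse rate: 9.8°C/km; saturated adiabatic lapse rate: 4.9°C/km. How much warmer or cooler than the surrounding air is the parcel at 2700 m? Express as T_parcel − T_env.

-5.31°C (parcel cooler than environment)

Parcel:
  Dry to 2000 m: -9.8 × 1.6 km = -15.68°C, so T = -1.48°C.
  Saturated to 2700 m: -4.9 × 0.7 km = -3.43°C, so T = -4.91°C.
Environment:
  Environment to 2700 m: -6 × 2.3 km = -13.8°C, so T = 0.4°C.
T_parcel − T_env = -4.91 − 0.4 = -5.31°C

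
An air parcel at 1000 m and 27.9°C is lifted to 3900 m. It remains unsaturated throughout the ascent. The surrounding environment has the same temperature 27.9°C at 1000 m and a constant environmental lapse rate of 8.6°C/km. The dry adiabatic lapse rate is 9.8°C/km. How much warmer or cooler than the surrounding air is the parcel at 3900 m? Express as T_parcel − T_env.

-3.48°C (parcel cooler than environment)

Parcel:
  1000 → 3900 m (dry, 9.8°C/km): ΔT = -9.8 × 2.9 = -28.42°C → T = -0.52°C
Environment:
  1000 → 3900 m (environment, 8.6°C/km): ΔT = -8.6 × 2.9 = -24.94°C → T = 2.96°C
T_parcel − T_env = -0.52 − 2.96 = -3.48°C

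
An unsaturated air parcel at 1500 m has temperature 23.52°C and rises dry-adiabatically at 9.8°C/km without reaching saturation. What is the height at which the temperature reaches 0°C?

Height above start = (23.52 − 0) / 9.8 = 2.4 km
Altitude = 1500 m + 2400 m = 3900 m

3900 m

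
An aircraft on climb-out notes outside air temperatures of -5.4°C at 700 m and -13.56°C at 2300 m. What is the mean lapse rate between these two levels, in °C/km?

Γ = −ΔT/Δz = (-5.4 − (-13.56)) / (2300 − 700) m
  = 8.16°C / 1.6 km = 5.1°C/km

5.1°C/km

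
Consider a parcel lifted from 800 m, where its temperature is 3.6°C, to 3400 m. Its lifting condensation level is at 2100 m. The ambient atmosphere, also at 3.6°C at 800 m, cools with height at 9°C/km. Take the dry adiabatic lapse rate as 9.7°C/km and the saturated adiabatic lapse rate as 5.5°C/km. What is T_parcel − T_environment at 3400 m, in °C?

+3.64°C (parcel warmer than environment)

Parcel:
  800–2100 m, dry: Δz = 1.3 km ⇒ ΔT = -12.61°C; T = -9.01°C
  2100–3400 m, saturated: Δz = 1.3 km ⇒ ΔT = -7.15°C; T = -16.16°C
Environment:
  800–3400 m, environment: Δz = 2.6 km ⇒ ΔT = -23.4°C; T = -19.8°C
T_parcel − T_env = -16.16 − (-19.8) = +3.64°C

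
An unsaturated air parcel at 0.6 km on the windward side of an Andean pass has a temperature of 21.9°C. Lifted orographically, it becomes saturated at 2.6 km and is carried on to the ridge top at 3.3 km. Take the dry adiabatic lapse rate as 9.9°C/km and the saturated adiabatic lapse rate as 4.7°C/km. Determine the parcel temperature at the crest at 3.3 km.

From 600 m to 2600 m (dry): cools by 9.9 × 2 = 19.8°C, giving 2.1°C.
From 2600 m to 3300 m (saturated): cools by 4.7 × 0.7 = 3.29°C, giving -1.19°C.

-1.19°C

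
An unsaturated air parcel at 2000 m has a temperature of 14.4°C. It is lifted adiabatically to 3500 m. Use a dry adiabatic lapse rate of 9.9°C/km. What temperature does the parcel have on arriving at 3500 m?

2000 → 3500 m (dry adiabatic, 9.9°C/km): ΔT = -9.9 × 1.5 = -14.85°C → T = -0.45°C

-0.45°C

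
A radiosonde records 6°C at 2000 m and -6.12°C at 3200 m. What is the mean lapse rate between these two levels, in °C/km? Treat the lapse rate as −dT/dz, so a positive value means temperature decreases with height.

Γ = −ΔT/Δz = (6 − (-6.12)) / (3200 − 2000) m
  = 12.12°C / 1.2 km = 10.1°C/km

10.1°C/km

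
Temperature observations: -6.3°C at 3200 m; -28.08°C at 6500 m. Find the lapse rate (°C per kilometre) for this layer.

6.6°C/km

Γ = −ΔT/Δz = (-6.3 − (-28.08)) / (6500 − 3200) m
  = 21.78°C / 3.3 km = 6.6°C/km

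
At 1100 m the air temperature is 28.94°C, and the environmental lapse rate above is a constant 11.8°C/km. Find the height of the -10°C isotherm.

Height above start = (28.94 − (-10)) / 11.8 = 3.3 km
Altitude = 1100 m + 3300 m = 4400 m

4400 m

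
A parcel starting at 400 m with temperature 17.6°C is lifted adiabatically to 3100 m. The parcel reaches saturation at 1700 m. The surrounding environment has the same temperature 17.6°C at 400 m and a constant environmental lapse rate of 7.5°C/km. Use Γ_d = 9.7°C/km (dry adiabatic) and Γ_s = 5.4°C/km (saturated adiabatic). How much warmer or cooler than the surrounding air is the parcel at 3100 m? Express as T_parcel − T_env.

+0.08°C (parcel warmer than environment)

Parcel:
  Dry to 1700 m: -9.7 × 1.3 km = -12.61°C, so T = 4.99°C.
  Saturated to 3100 m: -5.4 × 1.4 km = -7.56°C, so T = -2.57°C.
Environment:
  Environment to 3100 m: -7.5 × 2.7 km = -20.25°C, so T = -2.65°C.
T_parcel − T_env = -2.57 − (-2.65) = +0.08°C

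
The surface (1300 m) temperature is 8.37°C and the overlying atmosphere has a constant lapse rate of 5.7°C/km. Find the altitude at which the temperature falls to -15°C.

Height above start = (8.37 − (-15)) / 5.7 = 4.1 km
Altitude = 1300 m + 4100 m = 5400 m

5400 m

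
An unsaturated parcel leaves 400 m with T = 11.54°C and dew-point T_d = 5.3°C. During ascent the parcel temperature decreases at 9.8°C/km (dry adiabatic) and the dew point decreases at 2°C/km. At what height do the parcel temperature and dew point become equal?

1200 m

T and T_d converge at 9.8 − 2 = 7.8°C per km
Height above start = (11.54 − 5.3) / 7.8 = 0.8 km
LCL altitude = 400 m + 800 m = 1200 m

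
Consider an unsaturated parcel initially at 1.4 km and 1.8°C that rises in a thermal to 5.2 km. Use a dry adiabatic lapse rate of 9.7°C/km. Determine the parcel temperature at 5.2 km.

-35.06°C

1400–5200 m, dry adiabatic: Δz = 3.8 km ⇒ ΔT = -36.86°C; T = -35.06°C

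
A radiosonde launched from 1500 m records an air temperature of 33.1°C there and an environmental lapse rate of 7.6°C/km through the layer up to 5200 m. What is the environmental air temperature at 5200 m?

4.98°C

1500–5200 m, environmental: Δz = 3.7 km ⇒ ΔT = -28.12°C; T = 4.98°C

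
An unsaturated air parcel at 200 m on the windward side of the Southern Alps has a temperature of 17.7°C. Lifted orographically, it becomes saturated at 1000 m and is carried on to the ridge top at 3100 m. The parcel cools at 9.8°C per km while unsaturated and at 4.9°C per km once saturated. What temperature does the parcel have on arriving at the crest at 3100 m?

-0.43°C

200 → 1000 m (dry, 9.8°C/km): ΔT = -9.8 × 0.8 = -7.84°C → T = 9.86°C
1000 → 3100 m (saturated, 4.9°C/km): ΔT = -4.9 × 2.1 = -10.29°C → T = -0.43°C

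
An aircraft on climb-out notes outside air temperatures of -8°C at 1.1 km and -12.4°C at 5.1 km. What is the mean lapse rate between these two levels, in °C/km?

1.1°C/km

Γ = −ΔT/Δz = (-8 − (-12.4)) / (5100 − 1100) m
  = 4.4°C / 4 km = 1.1°C/km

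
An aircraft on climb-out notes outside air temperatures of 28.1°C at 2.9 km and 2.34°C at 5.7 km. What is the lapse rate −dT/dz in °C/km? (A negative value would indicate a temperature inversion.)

Γ = −ΔT/Δz = (28.1 − 2.34) / (5700 − 2900) m
  = 25.76°C / 2.8 km = 9.2°C/km

9.2°C/km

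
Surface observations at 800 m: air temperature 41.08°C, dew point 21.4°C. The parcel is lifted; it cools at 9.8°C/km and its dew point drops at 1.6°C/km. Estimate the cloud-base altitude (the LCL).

T and T_d converge at 9.8 − 1.6 = 8.2°C per km
Height above start = (41.08 − 21.4) / 8.2 = 2.4 km
LCL altitude = 800 m + 2400 m = 3200 m

3200 m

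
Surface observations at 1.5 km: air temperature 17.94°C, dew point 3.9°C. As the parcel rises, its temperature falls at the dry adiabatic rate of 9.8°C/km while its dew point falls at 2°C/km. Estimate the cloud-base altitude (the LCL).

3.3 km

T and T_d converge at 9.8 − 2 = 7.8°C per km
Height above start = (17.94 − 3.9) / 7.8 = 1.8 km
LCL altitude = 1500 m + 1800 m = 3300 m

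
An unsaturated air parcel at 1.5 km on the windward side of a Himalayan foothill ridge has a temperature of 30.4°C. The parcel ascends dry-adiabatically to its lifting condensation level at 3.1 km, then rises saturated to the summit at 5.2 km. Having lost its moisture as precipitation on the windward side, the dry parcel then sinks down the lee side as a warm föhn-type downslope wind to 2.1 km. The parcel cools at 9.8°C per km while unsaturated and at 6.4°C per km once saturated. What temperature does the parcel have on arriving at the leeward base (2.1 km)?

31.66°C

From 1500 m to 3100 m (dry): cools by 9.8 × 1.6 = 15.68°C, giving 14.72°C.
From 3100 m to 5200 m (saturated): cools by 6.4 × 2.1 = 13.44°C, giving 1.28°C.
From 5200 m to 2100 m (dry descent): warms by 9.8 × 3.1 = 30.38°C, giving 31.66°C.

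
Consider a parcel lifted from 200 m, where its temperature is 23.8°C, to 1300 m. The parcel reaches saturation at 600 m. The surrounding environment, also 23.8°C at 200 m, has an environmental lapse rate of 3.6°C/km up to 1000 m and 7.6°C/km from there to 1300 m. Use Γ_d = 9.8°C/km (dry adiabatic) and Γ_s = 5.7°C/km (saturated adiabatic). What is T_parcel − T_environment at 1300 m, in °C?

-2.75°C (parcel cooler than environment)

Parcel:
  200 → 600 m (dry, 9.8°C/km): ΔT = -9.8 × 0.4 = -3.92°C → T = 19.88°C
  600 → 1300 m (saturated, 5.7°C/km): ΔT = -5.7 × 0.7 = -3.99°C → T = 15.89°C
Environment:
  200 → 1000 m (environment, lower layer, 3.6°C/km): ΔT = -3.6 × 0.8 = -2.88°C → T = 20.92°C
  1000 → 1300 m (environment, upper layer, 7.6°C/km): ΔT = -7.6 × 0.3 = -2.28°C → T = 18.64°C
T_parcel − T_env = 15.89 − 18.64 = -2.75°C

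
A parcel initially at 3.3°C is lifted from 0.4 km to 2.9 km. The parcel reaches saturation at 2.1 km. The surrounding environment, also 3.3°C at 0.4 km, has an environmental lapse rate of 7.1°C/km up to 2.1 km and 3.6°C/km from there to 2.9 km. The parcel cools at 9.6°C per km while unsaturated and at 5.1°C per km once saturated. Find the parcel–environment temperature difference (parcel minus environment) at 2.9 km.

-5.45°C (parcel cooler than environment)

Parcel:
  Dry to 2100 m: -9.6 × 1.7 km = -16.32°C, so T = -13.02°C.
  Saturated to 2900 m: -5.1 × 0.8 km = -4.08°C, so T = -17.1°C.
Environment:
  Environment, lower layer to 2100 m: -7.1 × 1.7 km = -12.07°C, so T = -8.77°C.
  Environment, upper layer to 2900 m: -3.6 × 0.8 km = -2.88°C, so T = -11.65°C.
T_parcel − T_env = -17.1 − (-11.65) = -5.45°C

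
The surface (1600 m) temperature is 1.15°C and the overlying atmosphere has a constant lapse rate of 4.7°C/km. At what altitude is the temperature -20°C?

6100 m

Height above start = (1.15 − (-20)) / 4.7 = 4.5 km
Altitude = 1600 m + 4500 m = 6100 m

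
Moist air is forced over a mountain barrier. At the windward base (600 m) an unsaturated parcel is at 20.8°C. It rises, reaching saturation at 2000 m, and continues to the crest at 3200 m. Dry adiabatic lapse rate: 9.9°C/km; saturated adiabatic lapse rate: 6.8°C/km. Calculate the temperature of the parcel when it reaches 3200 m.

-1.22°C

Dry to 2000 m: -9.9 × 1.4 km = -13.86°C, so T = 6.94°C.
Saturated to 3200 m: -6.8 × 1.2 km = -8.16°C, so T = -1.22°C.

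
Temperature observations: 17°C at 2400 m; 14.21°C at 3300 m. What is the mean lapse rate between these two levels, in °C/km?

Γ = −ΔT/Δz = (17 − 14.21) / (3300 − 2400) m
  = 2.79°C / 0.9 km = 3.1°C/km

3.1°C/km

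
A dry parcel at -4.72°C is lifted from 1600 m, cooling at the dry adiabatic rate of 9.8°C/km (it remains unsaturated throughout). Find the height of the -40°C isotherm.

5200 m

Height above start = (-4.72 − (-40)) / 9.8 = 3.6 km
Altitude = 1600 m + 3600 m = 5200 m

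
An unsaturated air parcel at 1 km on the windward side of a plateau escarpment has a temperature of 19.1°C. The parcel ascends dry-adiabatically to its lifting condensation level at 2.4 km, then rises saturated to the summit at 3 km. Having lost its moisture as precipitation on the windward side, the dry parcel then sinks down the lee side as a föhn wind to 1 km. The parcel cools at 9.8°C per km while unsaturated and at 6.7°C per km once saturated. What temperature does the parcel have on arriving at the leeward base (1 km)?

Dry to 2400 m: -9.8 × 1.4 km = -13.72°C, so T = 5.38°C.
Saturated to 3000 m: -6.7 × 0.6 km = -4.02°C, so T = 1.36°C.
Dry descent to 1000 m: +9.8 × 2 km = +19.6°C, so T = 20.96°C.

20.96°C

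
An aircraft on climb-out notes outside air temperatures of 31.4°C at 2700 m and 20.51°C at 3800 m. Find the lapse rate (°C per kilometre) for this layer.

Γ = −ΔT/Δz = (31.4 − 20.51) / (3800 − 2700) m
  = 10.89°C / 1.1 km = 9.9°C/km

9.9°C/km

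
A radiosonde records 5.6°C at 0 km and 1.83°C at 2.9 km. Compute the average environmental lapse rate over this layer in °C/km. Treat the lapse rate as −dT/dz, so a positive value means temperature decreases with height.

1.3°C/km

Γ = −ΔT/Δz = (5.6 − 1.83) / (2900 − 0) m
  = 3.77°C / 2.9 km = 1.3°C/km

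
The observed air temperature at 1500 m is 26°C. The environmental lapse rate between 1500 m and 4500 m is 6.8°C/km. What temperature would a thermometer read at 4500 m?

5.6°C

1500 → 4500 m (environmental, 6.8°C/km): ΔT = -6.8 × 3 = -20.4°C → T = 5.6°C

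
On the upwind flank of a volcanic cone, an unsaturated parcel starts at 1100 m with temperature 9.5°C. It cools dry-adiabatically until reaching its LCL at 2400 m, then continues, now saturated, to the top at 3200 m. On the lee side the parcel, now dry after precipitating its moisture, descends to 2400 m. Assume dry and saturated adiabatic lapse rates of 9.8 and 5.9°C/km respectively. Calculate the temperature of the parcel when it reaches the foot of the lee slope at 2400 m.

From 1100 m to 2400 m (dry): cools by 9.8 × 1.3 = 12.74°C, giving -3.24°C.
From 2400 m to 3200 m (saturated): cools by 5.9 × 0.8 = 4.72°C, giving -7.96°C.
From 3200 m to 2400 m (dry descent): warms by 9.8 × 0.8 = 7.84°C, giving -0.12°C.

-0.12°C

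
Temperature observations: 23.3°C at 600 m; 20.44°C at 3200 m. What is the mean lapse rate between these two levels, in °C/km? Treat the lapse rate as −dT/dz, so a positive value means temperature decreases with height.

1.1°C/km

Γ = −ΔT/Δz = (23.3 − 20.44) / (3200 − 600) m
  = 2.86°C / 2.6 km = 1.1°C/km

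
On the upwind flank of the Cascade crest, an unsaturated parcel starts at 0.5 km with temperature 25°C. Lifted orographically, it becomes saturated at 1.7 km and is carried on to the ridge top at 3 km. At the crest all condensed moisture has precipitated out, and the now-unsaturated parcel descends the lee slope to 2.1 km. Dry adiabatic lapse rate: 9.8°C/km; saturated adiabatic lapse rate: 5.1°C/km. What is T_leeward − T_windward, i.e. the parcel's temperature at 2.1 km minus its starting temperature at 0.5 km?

500 → 1700 m (dry, 9.8°C/km): ΔT = -9.8 × 1.2 = -11.76°C → T = 13.24°C
1700 → 3000 m (saturated, 5.1°C/km): ΔT = -5.1 × 1.3 = -6.63°C → T = 6.61°C
3000 → 2100 m (dry descent, 9.8°C/km): ΔT = +9.8 × 0.9 = +8.82°C → T = 15.43°C
Net change vs windward start: 15.43 − 25 = -9.57°C

-9.57°C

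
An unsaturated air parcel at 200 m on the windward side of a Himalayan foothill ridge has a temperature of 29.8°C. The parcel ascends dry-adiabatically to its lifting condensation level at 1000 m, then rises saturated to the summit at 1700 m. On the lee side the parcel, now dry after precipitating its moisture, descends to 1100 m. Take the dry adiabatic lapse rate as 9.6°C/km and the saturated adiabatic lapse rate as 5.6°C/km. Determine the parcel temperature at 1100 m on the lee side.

23.96°C

From 200 m to 1000 m (dry): cools by 9.6 × 0.8 = 7.68°C, giving 22.12°C.
From 1000 m to 1700 m (saturated): cools by 5.6 × 0.7 = 3.92°C, giving 18.2°C.
From 1700 m to 1100 m (dry descent): warms by 9.6 × 0.6 = 5.76°C, giving 23.96°C.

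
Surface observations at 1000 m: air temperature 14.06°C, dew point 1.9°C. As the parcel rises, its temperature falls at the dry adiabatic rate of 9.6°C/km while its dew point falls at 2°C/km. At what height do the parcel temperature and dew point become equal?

2600 m

T and T_d converge at 9.6 − 2 = 7.6°C per km
Height above start = (14.06 − 1.9) / 7.6 = 1.6 km
LCL altitude = 1000 m + 1600 m = 2600 m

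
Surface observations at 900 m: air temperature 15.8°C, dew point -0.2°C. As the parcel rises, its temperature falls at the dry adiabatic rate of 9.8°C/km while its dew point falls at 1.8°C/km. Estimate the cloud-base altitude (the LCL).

T and T_d converge at 9.8 − 1.8 = 8°C per km
Height above start = (15.8 − (-0.2)) / 8 = 2 km
LCL altitude = 900 m + 2000 m = 2900 m

2900 m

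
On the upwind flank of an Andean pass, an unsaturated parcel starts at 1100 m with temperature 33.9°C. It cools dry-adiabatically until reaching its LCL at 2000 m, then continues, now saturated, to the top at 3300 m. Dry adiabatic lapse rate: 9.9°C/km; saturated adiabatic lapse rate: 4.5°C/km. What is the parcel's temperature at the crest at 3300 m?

From 1100 m to 2000 m (dry): cools by 9.9 × 0.9 = 8.91°C, giving 24.99°C.
From 2000 m to 3300 m (saturated): cools by 4.5 × 1.3 = 5.85°C, giving 19.14°C.

19.14°C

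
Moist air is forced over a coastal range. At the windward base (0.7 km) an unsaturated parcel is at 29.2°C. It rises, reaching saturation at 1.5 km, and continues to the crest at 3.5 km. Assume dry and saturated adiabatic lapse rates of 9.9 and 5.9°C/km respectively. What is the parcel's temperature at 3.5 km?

9.48°C

700 → 1500 m (dry, 9.9°C/km): ΔT = -9.9 × 0.8 = -7.92°C → T = 21.28°C
1500 → 3500 m (saturated, 5.9°C/km): ΔT = -5.9 × 2 = -11.8°C → T = 9.48°C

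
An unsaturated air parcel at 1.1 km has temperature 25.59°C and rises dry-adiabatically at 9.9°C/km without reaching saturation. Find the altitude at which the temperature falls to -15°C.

Height above start = (25.59 − (-15)) / 9.9 = 4.1 km
Altitude = 1100 m + 4100 m = 5200 m

5.2 km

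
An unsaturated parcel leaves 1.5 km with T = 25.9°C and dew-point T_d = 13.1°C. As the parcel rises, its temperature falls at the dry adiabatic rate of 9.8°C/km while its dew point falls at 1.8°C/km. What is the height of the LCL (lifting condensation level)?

3.1 km

T and T_d converge at 9.8 − 1.8 = 8°C per km
Height above start = (25.9 − 13.1) / 8 = 1.6 km
LCL altitude = 1500 m + 1600 m = 3100 m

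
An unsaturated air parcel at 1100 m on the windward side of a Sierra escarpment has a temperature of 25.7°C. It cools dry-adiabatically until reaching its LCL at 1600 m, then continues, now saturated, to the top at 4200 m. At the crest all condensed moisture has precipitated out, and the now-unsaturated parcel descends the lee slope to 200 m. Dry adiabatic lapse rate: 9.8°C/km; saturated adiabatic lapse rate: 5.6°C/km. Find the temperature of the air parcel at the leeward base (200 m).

From 1100 m to 1600 m (dry): cools by 9.8 × 0.5 = 4.9°C, giving 20.8°C.
From 1600 m to 4200 m (saturated): cools by 5.6 × 2.6 = 14.56°C, giving 6.24°C.
From 4200 m to 200 m (dry descent): warms by 9.8 × 4 = 39.2°C, giving 45.44°C.

45.44°C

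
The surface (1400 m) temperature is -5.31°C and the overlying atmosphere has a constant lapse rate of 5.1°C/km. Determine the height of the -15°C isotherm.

Height above start = (-5.31 − (-15)) / 5.1 = 1.9 km
Altitude = 1400 m + 1900 m = 3300 m

3300 m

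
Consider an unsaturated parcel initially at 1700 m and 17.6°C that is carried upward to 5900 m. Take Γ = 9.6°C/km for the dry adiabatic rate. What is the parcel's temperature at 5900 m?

-22.72°C

Dry adiabatic to 5900 m: -9.6 × 4.2 km = -40.32°C, so T = -22.72°C.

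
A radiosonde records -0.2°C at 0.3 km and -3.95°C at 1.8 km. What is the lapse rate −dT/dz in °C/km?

Γ = −ΔT/Δz = (-0.2 − (-3.95)) / (1800 − 300) m
  = 3.75°C / 1.5 km = 2.5°C/km

2.5°C/km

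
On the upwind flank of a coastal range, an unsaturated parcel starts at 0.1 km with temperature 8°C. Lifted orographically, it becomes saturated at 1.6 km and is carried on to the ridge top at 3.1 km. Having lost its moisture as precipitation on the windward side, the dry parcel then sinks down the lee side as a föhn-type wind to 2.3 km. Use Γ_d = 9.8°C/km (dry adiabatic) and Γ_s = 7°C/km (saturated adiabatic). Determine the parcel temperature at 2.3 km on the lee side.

100–1600 m, dry: Δz = 1.5 km ⇒ ΔT = -14.7°C; T = -6.7°C
1600–3100 m, saturated: Δz = 1.5 km ⇒ ΔT = -10.5°C; T = -17.2°C
3100–2300 m, dry descent: Δz = 0.8 km ⇒ ΔT = +7.84°C; T = -9.36°C

-9.36°C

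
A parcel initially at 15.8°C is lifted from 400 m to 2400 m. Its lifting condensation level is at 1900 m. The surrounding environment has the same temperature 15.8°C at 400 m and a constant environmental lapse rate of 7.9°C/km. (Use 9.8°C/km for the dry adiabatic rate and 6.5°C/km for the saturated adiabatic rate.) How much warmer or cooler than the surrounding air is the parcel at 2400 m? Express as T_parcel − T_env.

Parcel:
  400–1900 m, dry: Δz = 1.5 km ⇒ ΔT = -14.7°C; T = 1.1°C
  1900–2400 m, saturated: Δz = 0.5 km ⇒ ΔT = -3.25°C; T = -2.15°C
Environment:
  400–2400 m, environment: Δz = 2 km ⇒ ΔT = -15.8°C; T = 0°C
T_parcel − T_env = -2.15 − 0 = -2.15°C

-2.15°C (parcel cooler than environment)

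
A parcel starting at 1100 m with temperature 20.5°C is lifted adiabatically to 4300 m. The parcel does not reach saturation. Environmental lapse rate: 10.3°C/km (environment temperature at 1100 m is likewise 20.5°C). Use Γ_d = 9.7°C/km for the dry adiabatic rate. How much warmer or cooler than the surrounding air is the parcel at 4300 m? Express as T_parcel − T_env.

Parcel:
  From 1100 m to 4300 m (dry): cools by 9.7 × 3.2 = 31.04°C, giving -10.54°C.
Environment:
  From 1100 m to 4300 m (environment): cools by 10.3 × 3.2 = 32.96°C, giving -12.46°C.
T_parcel − T_env = -10.54 − (-12.46) = +1.92°C

+1.92°C (parcel warmer than environment)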